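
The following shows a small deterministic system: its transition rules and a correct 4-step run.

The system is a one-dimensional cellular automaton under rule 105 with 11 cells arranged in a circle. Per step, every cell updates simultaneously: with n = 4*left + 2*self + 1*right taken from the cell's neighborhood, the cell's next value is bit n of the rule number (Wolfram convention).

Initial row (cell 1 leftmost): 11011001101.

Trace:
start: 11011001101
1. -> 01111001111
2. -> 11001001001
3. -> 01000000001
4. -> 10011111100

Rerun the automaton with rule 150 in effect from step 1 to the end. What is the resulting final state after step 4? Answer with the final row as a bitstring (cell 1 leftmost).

(re-executing steps 1..4 under rule 150; state before step 1: 11011001101)
1. -> 10000110000
2. -> 11001001001
3. -> 10111111110
4. -> 10011111100

10011111100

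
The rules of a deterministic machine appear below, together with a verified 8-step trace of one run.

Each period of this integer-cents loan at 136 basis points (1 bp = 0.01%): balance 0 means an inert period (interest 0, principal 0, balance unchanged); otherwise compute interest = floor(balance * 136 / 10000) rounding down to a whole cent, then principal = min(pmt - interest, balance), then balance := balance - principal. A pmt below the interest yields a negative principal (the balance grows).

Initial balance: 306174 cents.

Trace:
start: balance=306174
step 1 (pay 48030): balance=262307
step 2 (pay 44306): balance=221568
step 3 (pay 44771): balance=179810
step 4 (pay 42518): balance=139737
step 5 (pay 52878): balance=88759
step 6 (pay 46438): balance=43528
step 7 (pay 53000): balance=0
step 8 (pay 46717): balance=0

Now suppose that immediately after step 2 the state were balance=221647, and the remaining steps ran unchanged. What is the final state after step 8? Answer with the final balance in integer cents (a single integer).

state after step 2 := balance=221647
step 3 (pay 44771): balance=179890
step 4 (pay 42518): balance=139818
step 5 (pay 52878): balance=88841
step 6 (pay 46438): balance=43611
step 7 (pay 53000): balance=0
step 8 (pay 46717): balance=0

0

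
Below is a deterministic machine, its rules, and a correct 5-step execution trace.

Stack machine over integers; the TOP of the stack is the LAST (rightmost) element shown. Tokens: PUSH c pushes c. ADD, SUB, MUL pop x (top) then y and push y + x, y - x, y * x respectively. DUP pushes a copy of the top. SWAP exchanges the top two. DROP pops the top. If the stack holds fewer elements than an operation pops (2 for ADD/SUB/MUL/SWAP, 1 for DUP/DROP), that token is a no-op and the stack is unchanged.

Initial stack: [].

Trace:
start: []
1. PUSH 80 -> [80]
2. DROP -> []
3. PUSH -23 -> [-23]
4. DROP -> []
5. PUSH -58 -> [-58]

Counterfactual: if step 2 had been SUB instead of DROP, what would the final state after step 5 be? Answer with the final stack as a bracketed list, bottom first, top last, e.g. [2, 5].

[80, -58]

(re-executing from step 2 with the substitution; state before step 2: [80])
2. SUB -> [80]
3. PUSH -23 -> [80, -23]
4. DROP -> [80]
5. PUSH -58 -> [80, -58]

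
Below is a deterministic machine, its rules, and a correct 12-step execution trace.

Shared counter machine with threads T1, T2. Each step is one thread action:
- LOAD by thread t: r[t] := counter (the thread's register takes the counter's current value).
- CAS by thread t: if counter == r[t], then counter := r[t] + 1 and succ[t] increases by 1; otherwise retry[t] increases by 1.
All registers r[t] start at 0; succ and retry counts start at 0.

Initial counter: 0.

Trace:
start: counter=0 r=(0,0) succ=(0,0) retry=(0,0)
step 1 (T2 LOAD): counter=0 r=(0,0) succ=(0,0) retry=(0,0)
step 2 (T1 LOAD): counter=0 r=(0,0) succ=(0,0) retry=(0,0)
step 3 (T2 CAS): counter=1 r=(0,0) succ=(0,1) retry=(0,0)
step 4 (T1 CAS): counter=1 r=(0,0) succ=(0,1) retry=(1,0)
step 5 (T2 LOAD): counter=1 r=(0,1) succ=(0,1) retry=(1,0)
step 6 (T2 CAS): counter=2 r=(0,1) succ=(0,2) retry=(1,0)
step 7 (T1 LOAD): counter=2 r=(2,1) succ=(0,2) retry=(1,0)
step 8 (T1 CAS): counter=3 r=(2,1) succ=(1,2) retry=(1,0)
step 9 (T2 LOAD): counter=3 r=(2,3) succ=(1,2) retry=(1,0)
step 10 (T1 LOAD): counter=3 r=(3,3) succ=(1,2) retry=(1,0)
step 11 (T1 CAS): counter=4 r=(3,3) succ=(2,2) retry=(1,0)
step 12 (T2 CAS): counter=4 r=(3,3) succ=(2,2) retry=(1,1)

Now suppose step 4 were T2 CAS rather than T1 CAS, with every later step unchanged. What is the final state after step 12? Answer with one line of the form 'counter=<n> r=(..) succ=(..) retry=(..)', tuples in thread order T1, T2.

counter=4 r=(3,3) succ=(2,2) retry=(0,2)

(re-executing from step 4 with the substitution; state before step 4: counter=1 r=(0,0) succ=(0,1) retry=(0,0))
step 4 (T2 CAS): counter=1 r=(0,0) succ=(0,1) retry=(0,1)
step 5 (T2 LOAD): counter=1 r=(0,1) succ=(0,1) retry=(0,1)
step 6 (T2 CAS): counter=2 r=(0,1) succ=(0,2) retry=(0,1)
step 7 (T1 LOAD): counter=2 r=(2,1) succ=(0,2) retry=(0,1)
step 8 (T1 CAS): counter=3 r=(2,1) succ=(1,2) retry=(0,1)
step 9 (T2 LOAD): counter=3 r=(2,3) succ=(1,2) retry=(0,1)
step 10 (T1 LOAD): counter=3 r=(3,3) succ=(1,2) retry=(0,1)
step 11 (T1 CAS): counter=4 r=(3,3) succ=(2,2) retry=(0,1)
step 12 (T2 CAS): counter=4 r=(3,3) succ=(2,2) retry=(0,2)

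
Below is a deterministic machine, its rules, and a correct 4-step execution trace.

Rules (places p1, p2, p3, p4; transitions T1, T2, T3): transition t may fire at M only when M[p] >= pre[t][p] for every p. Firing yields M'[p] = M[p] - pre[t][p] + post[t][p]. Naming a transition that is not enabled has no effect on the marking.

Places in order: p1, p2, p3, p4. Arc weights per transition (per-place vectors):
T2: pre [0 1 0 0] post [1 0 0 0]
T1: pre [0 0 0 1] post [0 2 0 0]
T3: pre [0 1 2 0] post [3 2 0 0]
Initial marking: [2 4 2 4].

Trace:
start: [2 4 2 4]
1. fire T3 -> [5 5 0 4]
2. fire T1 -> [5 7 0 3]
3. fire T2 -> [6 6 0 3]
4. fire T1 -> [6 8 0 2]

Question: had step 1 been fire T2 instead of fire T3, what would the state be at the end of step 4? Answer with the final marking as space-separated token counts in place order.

4 6 2 2

(re-executing from step 1 with the substitution; state before step 1: [2 4 2 4])
1. fire T2 -> [3 3 2 4]
2. fire T1 -> [3 5 2 3]
3. fire T2 -> [4 4 2 3]
4. fire T1 -> [4 6 2 2]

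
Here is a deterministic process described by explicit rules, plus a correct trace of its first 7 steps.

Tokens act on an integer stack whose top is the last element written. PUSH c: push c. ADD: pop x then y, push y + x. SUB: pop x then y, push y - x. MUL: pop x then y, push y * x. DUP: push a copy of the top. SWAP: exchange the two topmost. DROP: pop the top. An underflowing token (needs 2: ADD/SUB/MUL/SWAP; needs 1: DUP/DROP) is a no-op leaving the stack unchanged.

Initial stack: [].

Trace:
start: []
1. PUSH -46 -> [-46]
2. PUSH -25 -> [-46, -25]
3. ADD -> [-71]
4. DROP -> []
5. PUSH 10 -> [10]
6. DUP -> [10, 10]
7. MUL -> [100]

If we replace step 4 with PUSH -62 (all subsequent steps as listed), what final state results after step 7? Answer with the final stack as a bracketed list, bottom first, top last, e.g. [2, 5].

[-71, -62, 100]

(re-executing from step 4 with the substitution; state before step 4: [-71])
4. PUSH -62 -> [-71, -62]
5. PUSH 10 -> [-71, -62, 10]
6. DUP -> [-71, -62, 10, 10]
7. MUL -> [-71, -62, 100]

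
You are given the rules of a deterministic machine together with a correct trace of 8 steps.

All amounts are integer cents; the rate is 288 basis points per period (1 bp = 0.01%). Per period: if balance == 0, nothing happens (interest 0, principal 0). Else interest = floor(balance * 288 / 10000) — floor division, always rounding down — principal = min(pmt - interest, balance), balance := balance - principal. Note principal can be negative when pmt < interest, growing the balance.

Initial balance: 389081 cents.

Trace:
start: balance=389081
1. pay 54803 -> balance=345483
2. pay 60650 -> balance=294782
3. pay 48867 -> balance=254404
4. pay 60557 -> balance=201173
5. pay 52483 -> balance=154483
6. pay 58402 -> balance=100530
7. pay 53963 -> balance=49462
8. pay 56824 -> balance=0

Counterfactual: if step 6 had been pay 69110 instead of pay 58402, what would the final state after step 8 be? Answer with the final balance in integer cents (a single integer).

0

(re-executing from step 6 with the substitution; state before step 6: balance=154483)
6. pay 69110 -> balance=89822
7. pay 53963 -> balance=38445
8. pay 56824 -> balance=0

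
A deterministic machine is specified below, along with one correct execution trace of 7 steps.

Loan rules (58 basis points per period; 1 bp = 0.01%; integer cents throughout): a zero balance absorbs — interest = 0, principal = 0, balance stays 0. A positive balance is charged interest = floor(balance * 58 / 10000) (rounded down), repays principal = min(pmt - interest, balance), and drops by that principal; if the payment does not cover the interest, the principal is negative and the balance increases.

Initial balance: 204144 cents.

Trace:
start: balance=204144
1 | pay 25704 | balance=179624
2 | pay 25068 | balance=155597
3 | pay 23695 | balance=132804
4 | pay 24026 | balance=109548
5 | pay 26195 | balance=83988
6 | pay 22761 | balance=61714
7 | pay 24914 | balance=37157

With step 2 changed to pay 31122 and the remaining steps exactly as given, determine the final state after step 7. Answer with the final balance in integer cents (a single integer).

30924

(re-executing from step 2 with the substitution; state before step 2: balance=179624)
2 | pay 31122 | balance=149543
3 | pay 23695 | balance=126715
4 | pay 24026 | balance=103423
5 | pay 26195 | balance=77827
6 | pay 22761 | balance=55517
7 | pay 24914 | balance=30924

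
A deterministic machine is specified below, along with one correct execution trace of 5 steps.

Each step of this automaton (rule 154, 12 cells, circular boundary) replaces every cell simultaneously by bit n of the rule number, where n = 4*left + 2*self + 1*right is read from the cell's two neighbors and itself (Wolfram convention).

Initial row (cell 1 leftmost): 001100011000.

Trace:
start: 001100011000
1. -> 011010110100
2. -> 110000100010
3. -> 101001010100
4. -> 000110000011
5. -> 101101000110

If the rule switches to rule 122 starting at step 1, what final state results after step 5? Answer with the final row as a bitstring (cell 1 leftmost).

000110110000

(re-executing steps 1..5 under rule 122; state before step 1: 001100011000)
1. -> 011110111100
2. -> 110011100110
3. -> 111110111111
4. -> 000011100000
5. -> 000110110000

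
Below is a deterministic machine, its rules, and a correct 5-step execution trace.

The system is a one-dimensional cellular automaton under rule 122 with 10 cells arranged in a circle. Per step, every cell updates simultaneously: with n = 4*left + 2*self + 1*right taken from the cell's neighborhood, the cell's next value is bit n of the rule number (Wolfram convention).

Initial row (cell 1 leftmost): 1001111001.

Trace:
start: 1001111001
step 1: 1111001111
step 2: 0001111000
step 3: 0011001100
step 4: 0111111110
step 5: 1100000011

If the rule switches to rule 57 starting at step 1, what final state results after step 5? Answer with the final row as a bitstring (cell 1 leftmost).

(re-executing steps 1..5 under rule 57; state before step 1: 1001111001)
step 1: 0101000101
step 2: 1010110010
step 3: 0101101001
step 4: 1011010100
step 5: 0110101010

0110101010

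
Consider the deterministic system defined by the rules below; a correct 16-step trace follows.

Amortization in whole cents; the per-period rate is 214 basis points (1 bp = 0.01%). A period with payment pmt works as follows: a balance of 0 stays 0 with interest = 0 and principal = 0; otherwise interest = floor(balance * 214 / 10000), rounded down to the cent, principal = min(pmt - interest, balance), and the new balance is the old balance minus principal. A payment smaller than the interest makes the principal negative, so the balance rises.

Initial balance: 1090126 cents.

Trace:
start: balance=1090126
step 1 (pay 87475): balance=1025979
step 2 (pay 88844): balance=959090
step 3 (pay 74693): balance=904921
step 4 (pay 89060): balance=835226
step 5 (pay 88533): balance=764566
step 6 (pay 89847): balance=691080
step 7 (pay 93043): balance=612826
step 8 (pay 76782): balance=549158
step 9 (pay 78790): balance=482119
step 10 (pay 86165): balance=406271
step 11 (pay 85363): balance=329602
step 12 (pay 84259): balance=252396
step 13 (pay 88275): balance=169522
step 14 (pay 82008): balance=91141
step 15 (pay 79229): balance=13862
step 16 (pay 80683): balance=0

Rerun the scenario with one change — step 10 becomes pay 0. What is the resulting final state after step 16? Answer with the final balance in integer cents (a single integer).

(re-executing from step 10 with the substitution; state before step 10: balance=482119)
step 10 (pay 0): balance=492436
step 11 (pay 85363): balance=417611
step 12 (pay 84259): balance=342288
step 13 (pay 88275): balance=261337
step 14 (pay 82008): balance=184921
step 15 (pay 79229): balance=109649
step 16 (pay 80683): balance=31312

31312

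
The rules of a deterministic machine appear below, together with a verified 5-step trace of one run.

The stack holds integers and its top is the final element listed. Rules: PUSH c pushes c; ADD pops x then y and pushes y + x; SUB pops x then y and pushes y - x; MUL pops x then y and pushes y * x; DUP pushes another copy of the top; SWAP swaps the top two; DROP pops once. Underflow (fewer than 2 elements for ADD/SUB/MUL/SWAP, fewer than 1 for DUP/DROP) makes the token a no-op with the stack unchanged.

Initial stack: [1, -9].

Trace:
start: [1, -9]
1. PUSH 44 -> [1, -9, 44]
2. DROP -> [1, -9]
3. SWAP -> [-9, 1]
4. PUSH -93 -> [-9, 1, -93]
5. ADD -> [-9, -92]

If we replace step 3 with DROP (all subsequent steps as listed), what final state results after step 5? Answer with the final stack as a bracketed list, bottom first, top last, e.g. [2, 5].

[-92]

(re-executing from step 3 with the substitution; state before step 3: [1, -9])
3. DROP -> [1]
4. PUSH -93 -> [1, -93]
5. ADD -> [-92]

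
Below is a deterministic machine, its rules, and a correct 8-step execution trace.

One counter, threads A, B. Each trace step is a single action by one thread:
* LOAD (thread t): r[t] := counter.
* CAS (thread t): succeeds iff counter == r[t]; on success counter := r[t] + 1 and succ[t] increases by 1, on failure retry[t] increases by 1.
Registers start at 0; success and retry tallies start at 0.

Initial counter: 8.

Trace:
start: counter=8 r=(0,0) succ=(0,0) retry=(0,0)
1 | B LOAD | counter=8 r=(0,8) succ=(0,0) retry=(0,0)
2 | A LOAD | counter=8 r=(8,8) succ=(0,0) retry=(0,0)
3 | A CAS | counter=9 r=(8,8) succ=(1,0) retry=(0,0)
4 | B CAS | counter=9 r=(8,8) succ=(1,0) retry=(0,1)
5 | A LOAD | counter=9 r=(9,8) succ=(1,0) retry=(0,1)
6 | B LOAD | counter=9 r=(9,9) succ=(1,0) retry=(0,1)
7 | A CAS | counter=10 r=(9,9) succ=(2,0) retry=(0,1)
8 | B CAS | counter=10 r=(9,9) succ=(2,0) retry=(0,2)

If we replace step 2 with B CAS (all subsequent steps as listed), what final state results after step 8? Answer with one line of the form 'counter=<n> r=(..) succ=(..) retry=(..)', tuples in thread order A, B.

(re-executing from step 2 with the substitution; state before step 2: counter=8 r=(0,8) succ=(0,0) retry=(0,0))
2 | B CAS | counter=9 r=(0,8) succ=(0,1) retry=(0,0)
3 | A CAS | counter=9 r=(0,8) succ=(0,1) retry=(1,0)
4 | B CAS | counter=9 r=(0,8) succ=(0,1) retry=(1,1)
5 | A LOAD | counter=9 r=(9,8) succ=(0,1) retry=(1,1)
6 | B LOAD | counter=9 r=(9,9) succ=(0,1) retry=(1,1)
7 | A CAS | counter=10 r=(9,9) succ=(1,1) retry=(1,1)
8 | B CAS | counter=10 r=(9,9) succ=(1,1) retry=(1,2)

counter=10 r=(9,9) succ=(1,1) retry=(1,2)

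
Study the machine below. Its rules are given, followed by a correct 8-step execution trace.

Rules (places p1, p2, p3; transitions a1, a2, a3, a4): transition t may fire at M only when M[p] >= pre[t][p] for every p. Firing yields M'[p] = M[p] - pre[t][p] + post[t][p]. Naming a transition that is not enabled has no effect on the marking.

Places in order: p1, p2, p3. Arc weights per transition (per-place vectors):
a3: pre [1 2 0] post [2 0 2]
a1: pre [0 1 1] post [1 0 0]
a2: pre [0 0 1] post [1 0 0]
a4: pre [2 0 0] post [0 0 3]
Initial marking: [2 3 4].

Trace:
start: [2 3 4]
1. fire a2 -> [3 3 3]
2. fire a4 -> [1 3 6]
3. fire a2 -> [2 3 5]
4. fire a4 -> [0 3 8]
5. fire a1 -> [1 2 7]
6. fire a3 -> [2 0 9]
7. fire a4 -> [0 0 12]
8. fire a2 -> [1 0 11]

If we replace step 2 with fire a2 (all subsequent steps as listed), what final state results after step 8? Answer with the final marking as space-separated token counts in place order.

(re-executing from step 2 with the substitution; state before step 2: [3 3 3])
2. fire a2 -> [4 3 2]
3. fire a2 -> [5 3 1]
4. fire a4 -> [3 3 4]
5. fire a1 -> [4 2 3]
6. fire a3 -> [5 0 5]
7. fire a4 -> [3 0 8]
8. fire a2 -> [4 0 7]

4 0 7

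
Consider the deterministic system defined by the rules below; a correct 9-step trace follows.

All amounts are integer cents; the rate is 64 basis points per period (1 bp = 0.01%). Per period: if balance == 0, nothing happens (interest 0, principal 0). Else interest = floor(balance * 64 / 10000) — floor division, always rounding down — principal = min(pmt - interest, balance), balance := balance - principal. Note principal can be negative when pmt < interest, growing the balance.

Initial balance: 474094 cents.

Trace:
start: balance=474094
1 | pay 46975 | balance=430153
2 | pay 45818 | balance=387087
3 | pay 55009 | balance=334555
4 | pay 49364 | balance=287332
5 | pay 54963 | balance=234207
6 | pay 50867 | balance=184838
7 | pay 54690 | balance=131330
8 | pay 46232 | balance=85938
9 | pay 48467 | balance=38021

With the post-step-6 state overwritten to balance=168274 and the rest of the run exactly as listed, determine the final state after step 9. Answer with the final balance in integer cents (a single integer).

21136

state after step 6 := balance=168274
7 | pay 54690 | balance=114660
8 | pay 46232 | balance=69161
9 | pay 48467 | balance=21136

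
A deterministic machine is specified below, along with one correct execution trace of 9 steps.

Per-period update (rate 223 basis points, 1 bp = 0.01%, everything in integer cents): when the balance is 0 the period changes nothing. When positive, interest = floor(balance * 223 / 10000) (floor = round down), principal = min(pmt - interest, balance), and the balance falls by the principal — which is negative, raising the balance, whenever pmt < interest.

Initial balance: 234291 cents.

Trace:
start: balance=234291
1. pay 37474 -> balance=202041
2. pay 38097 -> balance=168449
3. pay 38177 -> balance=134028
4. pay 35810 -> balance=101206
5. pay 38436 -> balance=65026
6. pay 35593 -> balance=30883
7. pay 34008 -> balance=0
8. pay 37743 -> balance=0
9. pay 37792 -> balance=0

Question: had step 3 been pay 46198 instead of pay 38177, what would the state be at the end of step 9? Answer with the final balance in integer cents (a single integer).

0

(re-executing from step 3 with the substitution; state before step 3: balance=168449)
3. pay 46198 -> balance=126007
4. pay 35810 -> balance=93006
5. pay 38436 -> balance=56644
6. pay 35593 -> balance=22314
7. pay 34008 -> balance=0
8. pay 37743 -> balance=0
9. pay 37792 -> balance=0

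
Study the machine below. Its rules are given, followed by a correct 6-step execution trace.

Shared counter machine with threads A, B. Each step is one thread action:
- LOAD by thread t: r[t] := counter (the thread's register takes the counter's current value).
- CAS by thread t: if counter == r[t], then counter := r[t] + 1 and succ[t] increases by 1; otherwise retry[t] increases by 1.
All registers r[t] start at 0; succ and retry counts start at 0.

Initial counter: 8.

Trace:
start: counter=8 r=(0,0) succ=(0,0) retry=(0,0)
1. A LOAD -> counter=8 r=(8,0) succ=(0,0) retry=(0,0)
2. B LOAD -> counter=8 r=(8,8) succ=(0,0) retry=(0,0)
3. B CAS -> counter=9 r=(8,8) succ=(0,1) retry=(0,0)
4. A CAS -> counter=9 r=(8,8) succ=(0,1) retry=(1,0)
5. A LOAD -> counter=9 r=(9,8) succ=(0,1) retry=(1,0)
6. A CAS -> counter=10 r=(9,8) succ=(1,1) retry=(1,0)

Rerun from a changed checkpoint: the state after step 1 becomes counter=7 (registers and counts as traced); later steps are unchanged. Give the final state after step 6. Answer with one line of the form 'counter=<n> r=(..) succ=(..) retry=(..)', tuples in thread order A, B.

counter=10 r=(9,7) succ=(2,1) retry=(0,0)

state after step 1 := counter=7 r=(8,0) succ=(0,0) retry=(0,0)
2. B LOAD -> counter=7 r=(8,7) succ=(0,0) retry=(0,0)
3. B CAS -> counter=8 r=(8,7) succ=(0,1) retry=(0,0)
4. A CAS -> counter=9 r=(8,7) succ=(1,1) retry=(0,0)
5. A LOAD -> counter=9 r=(9,7) succ=(1,1) retry=(0,0)
6. A CAS -> counter=10 r=(9,7) succ=(2,1) retry=(0,0)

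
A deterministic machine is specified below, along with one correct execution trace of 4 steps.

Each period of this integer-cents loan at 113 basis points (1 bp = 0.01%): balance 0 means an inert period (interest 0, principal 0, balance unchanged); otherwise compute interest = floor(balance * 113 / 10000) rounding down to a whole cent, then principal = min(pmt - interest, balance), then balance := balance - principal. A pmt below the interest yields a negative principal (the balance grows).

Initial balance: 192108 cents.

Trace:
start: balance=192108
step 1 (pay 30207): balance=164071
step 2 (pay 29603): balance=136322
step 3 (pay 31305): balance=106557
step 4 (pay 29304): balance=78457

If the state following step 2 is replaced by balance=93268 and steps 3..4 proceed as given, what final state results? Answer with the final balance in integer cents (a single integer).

34424

state after step 2 := balance=93268
step 3 (pay 31305): balance=63016
step 4 (pay 29304): balance=34424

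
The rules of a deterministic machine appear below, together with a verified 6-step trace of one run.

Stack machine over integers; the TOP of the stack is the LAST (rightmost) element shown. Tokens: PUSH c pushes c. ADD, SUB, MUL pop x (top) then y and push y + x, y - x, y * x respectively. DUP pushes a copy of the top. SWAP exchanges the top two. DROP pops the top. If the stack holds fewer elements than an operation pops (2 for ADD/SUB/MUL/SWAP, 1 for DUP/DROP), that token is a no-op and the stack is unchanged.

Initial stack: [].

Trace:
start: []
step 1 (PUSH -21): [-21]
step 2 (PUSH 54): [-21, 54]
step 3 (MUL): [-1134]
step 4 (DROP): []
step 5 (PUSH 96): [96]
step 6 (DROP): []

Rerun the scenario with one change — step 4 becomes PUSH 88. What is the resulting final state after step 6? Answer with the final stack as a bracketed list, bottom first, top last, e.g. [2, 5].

(re-executing from step 4 with the substitution; state before step 4: [-1134])
step 4 (PUSH 88): [-1134, 88]
step 5 (PUSH 96): [-1134, 88, 96]
step 6 (DROP): [-1134, 88]

[-1134, 88]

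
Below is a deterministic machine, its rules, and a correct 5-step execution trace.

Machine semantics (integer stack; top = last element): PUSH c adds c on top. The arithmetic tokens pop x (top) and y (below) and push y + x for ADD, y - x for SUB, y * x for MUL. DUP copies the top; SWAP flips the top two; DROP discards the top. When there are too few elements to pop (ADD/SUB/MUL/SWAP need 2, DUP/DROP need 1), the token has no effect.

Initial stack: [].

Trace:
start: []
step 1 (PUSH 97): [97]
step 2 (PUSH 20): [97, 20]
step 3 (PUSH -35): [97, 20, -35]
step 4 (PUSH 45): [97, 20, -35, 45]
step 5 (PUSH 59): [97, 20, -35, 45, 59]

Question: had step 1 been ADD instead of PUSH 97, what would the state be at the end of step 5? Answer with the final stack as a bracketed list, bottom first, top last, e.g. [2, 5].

[20, -35, 45, 59]

(re-executing from step 1 with the substitution; state before step 1: [])
step 1 (ADD): []
step 2 (PUSH 20): [20]
step 3 (PUSH -35): [20, -35]
step 4 (PUSH 45): [20, -35, 45]
step 5 (PUSH 59): [20, -35, 45, 59]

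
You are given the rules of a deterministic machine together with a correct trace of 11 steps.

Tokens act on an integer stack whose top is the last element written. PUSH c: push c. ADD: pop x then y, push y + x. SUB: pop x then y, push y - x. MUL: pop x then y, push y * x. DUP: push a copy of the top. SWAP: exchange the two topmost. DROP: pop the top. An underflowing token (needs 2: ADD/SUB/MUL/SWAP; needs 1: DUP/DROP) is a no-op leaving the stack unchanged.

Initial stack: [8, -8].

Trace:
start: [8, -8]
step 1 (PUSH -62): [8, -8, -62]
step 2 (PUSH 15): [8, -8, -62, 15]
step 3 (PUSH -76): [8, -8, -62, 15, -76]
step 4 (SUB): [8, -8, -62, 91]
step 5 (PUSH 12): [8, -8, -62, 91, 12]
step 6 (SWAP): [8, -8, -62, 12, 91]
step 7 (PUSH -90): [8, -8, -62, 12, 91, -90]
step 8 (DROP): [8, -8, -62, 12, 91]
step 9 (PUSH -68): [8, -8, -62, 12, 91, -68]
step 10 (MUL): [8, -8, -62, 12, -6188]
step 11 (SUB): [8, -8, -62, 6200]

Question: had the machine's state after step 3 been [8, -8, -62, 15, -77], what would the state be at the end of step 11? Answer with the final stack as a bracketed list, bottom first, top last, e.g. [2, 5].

[8, -8, -62, 6268]

state after step 3 := [8, -8, -62, 15, -77]
step 4 (SUB): [8, -8, -62, 92]
step 5 (PUSH 12): [8, -8, -62, 92, 12]
step 6 (SWAP): [8, -8, -62, 12, 92]
step 7 (PUSH -90): [8, -8, -62, 12, 92, -90]
step 8 (DROP): [8, -8, -62, 12, 92]
step 9 (PUSH -68): [8, -8, -62, 12, 92, -68]
step 10 (MUL): [8, -8, -62, 12, -6256]
step 11 (SUB): [8, -8, -62, 6268]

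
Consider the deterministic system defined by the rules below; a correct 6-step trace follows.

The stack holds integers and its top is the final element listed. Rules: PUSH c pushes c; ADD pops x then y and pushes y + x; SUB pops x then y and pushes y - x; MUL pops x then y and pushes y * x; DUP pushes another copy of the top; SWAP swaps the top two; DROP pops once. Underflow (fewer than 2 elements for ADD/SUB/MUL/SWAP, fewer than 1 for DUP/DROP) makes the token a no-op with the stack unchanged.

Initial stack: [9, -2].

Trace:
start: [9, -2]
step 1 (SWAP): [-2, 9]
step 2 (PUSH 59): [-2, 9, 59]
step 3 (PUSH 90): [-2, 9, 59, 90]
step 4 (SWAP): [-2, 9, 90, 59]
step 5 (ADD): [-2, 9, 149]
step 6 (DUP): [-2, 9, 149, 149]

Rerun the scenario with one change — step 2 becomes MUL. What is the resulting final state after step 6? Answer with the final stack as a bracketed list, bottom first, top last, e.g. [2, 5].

(re-executing from step 2 with the substitution; state before step 2: [-2, 9])
step 2 (MUL): [-18]
step 3 (PUSH 90): [-18, 90]
step 4 (SWAP): [90, -18]
step 5 (ADD): [72]
step 6 (DUP): [72, 72]

[72, 72]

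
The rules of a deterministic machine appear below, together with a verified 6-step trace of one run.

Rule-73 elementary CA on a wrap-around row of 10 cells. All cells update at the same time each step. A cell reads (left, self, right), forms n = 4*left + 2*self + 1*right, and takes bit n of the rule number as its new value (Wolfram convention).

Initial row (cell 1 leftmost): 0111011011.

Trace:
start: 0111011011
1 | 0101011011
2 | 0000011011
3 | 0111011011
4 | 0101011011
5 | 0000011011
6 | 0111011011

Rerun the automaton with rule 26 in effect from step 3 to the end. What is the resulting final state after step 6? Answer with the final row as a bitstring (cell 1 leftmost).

0110110000

(re-executing steps 3..6 under rule 26; state before step 3: 0000011011)
3 | 1000110010
4 | 0101101100
5 | 1001001010
6 | 0110110000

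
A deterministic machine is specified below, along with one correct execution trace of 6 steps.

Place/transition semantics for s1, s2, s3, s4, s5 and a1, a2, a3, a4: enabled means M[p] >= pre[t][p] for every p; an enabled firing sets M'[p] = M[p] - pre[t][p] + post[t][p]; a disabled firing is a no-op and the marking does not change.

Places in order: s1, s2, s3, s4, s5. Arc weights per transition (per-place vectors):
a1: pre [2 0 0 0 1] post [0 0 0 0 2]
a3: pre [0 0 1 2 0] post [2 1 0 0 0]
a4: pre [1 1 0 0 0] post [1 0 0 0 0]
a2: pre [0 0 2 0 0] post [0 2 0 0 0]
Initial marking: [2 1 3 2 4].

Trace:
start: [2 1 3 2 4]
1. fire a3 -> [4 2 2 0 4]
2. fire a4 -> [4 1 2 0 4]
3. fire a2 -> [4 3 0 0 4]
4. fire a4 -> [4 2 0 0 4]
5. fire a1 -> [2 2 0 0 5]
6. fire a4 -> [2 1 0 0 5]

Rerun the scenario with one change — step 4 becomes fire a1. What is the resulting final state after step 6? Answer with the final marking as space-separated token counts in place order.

(re-executing from step 4 with the substitution; state before step 4: [4 3 0 0 4])
4. fire a1 -> [2 3 0 0 5]
5. fire a1 -> [0 3 0 0 6]
6. fire a4 -> [0 3 0 0 6]

0 3 0 0 6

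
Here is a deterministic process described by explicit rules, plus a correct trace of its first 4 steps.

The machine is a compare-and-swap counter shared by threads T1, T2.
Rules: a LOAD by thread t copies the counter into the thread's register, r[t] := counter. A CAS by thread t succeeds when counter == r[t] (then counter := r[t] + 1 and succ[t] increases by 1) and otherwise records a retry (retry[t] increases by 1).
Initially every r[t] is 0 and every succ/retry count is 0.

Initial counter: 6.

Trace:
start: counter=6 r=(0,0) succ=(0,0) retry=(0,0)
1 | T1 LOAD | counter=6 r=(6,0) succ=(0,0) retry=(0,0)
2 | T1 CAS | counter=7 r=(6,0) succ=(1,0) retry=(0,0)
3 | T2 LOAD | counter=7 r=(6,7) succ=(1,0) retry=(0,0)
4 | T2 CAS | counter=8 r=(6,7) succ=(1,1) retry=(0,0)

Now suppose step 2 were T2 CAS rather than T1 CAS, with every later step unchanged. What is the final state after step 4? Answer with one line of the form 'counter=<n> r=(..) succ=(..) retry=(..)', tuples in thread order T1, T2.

counter=7 r=(6,6) succ=(0,1) retry=(0,1)

(re-executing from step 2 with the substitution; state before step 2: counter=6 r=(6,0) succ=(0,0) retry=(0,0))
2 | T2 CAS | counter=6 r=(6,0) succ=(0,0) retry=(0,1)
3 | T2 LOAD | counter=6 r=(6,6) succ=(0,0) retry=(0,1)
4 | T2 CAS | counter=7 r=(6,6) succ=(0,1) retry=(0,1)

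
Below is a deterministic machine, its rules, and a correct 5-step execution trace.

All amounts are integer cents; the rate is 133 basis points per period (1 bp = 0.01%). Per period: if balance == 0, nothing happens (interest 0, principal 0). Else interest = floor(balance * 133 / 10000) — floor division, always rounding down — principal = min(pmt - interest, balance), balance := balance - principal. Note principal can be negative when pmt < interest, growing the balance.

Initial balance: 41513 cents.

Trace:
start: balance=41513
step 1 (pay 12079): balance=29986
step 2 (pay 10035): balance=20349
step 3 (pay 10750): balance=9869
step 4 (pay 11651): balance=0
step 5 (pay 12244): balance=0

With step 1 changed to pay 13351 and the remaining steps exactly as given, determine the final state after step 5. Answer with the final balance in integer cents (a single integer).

0

(re-executing from step 1 with the substitution; state before step 1: balance=41513)
step 1 (pay 13351): balance=28714
step 2 (pay 10035): balance=19060
step 3 (pay 10750): balance=8563
step 4 (pay 11651): balance=0
step 5 (pay 12244): balance=0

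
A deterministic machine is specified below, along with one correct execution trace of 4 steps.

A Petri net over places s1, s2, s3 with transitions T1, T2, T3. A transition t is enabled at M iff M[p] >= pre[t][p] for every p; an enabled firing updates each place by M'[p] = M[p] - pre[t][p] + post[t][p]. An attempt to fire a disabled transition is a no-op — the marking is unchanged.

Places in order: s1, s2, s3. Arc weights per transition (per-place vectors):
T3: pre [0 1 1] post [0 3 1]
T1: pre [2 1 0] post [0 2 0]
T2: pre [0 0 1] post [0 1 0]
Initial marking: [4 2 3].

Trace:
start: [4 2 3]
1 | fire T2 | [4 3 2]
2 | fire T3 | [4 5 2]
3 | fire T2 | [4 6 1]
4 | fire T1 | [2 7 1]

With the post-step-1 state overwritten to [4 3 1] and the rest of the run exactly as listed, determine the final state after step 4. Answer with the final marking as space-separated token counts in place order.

2 7 0

state after step 1 := [4 3 1]
2 | fire T3 | [4 5 1]
3 | fire T2 | [4 6 0]
4 | fire T1 | [2 7 0]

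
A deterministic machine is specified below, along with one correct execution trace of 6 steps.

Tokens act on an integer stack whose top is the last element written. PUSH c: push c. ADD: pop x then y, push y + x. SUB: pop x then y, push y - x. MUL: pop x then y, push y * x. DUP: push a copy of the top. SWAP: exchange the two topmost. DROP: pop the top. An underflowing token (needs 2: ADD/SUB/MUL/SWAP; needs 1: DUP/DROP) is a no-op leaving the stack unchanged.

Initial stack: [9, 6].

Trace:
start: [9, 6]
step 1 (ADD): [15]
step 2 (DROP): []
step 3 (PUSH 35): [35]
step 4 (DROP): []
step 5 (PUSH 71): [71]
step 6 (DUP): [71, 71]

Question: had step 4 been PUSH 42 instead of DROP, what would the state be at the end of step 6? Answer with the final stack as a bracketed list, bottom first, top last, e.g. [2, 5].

[35, 42, 71, 71]

(re-executing from step 4 with the substitution; state before step 4: [35])
step 4 (PUSH 42): [35, 42]
step 5 (PUSH 71): [35, 42, 71]
step 6 (DUP): [35, 42, 71, 71]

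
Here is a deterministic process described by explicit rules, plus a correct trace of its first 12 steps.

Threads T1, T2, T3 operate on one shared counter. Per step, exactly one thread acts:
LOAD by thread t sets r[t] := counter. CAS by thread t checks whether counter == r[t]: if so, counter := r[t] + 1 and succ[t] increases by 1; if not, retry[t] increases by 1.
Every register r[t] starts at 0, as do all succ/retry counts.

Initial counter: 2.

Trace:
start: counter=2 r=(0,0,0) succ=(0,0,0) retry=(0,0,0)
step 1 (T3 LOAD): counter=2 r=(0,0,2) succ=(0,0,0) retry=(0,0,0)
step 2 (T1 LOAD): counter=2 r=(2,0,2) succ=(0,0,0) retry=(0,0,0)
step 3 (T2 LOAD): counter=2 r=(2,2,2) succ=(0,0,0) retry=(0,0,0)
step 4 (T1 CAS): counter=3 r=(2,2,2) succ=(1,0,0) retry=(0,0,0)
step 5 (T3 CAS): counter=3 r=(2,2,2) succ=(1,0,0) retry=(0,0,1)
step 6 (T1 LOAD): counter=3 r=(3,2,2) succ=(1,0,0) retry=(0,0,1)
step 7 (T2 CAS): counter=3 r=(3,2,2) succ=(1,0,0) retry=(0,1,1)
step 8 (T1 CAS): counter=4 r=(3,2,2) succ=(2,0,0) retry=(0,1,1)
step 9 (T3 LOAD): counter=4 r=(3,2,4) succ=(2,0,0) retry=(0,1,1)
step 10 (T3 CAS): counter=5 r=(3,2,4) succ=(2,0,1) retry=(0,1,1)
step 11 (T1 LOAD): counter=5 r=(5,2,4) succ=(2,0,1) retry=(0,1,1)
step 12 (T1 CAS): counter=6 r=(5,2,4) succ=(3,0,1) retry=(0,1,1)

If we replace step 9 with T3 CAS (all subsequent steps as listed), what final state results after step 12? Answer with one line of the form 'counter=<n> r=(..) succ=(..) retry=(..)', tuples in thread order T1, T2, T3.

counter=5 r=(4,2,2) succ=(3,0,0) retry=(0,1,3)

(re-executing from step 9 with the substitution; state before step 9: counter=4 r=(3,2,2) succ=(2,0,0) retry=(0,1,1))
step 9 (T3 CAS): counter=4 r=(3,2,2) succ=(2,0,0) retry=(0,1,2)
step 10 (T3 CAS): counter=4 r=(3,2,2) succ=(2,0,0) retry=(0,1,3)
step 11 (T1 LOAD): counter=4 r=(4,2,2) succ=(2,0,0) retry=(0,1,3)
step 12 (T1 CAS): counter=5 r=(4,2,2) succ=(3,0,0) retry=(0,1,3)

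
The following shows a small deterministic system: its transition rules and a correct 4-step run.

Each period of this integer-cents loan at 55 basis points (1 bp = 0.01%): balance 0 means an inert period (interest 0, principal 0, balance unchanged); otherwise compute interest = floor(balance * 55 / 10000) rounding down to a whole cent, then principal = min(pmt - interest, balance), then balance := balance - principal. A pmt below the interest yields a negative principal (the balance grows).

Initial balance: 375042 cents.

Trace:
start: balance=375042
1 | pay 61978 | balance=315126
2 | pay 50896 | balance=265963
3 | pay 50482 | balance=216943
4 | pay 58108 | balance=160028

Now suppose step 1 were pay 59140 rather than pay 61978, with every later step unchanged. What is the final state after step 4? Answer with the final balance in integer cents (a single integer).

(re-executing from step 1 with the substitution; state before step 1: balance=375042)
1 | pay 59140 | balance=317964
2 | pay 50896 | balance=268816
3 | pay 50482 | balance=219812
4 | pay 58108 | balance=162912

162912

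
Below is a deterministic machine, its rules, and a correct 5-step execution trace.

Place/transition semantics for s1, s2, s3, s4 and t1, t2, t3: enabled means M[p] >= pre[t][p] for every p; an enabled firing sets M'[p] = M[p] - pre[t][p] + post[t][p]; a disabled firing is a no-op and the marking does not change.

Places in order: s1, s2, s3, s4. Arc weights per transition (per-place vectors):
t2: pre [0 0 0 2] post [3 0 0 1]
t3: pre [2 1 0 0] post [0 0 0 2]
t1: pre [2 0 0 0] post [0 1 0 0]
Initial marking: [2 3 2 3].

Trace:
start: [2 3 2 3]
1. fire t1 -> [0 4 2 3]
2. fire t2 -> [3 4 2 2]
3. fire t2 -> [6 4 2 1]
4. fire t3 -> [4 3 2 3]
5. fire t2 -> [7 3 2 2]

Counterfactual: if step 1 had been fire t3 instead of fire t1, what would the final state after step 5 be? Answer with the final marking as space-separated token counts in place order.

7 1 2 4

(re-executing from step 1 with the substitution; state before step 1: [2 3 2 3])
1. fire t3 -> [0 2 2 5]
2. fire t2 -> [3 2 2 4]
3. fire t2 -> [6 2 2 3]
4. fire t3 -> [4 1 2 5]
5. fire t2 -> [7 1 2 4]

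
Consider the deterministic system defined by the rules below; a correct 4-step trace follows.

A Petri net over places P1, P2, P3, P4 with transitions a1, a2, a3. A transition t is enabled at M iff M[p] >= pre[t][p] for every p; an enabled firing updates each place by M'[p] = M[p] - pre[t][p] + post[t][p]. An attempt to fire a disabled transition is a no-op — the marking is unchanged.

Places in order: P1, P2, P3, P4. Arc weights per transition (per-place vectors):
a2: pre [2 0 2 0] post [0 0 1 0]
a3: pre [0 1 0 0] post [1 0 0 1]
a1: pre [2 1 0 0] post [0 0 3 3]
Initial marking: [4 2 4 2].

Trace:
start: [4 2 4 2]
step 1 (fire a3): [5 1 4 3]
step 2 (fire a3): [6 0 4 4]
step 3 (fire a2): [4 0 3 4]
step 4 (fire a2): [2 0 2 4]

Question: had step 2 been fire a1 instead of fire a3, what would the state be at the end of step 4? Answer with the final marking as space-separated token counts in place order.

1 0 6 6

(re-executing from step 2 with the substitution; state before step 2: [5 1 4 3])
step 2 (fire a1): [3 0 7 6]
step 3 (fire a2): [1 0 6 6]
step 4 (fire a2): [1 0 6 6]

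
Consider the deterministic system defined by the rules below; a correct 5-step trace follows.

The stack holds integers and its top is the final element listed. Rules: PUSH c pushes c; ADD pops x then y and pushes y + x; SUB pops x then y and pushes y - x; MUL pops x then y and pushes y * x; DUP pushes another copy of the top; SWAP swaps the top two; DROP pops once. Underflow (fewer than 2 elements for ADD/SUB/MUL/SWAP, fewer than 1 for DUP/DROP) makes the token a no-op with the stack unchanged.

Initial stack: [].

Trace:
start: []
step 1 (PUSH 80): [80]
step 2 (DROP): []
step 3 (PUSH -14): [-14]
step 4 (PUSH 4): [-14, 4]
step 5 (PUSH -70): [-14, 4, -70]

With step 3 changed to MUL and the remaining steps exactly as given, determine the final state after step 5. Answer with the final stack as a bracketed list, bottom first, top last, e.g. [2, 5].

[4, -70]

(re-executing from step 3 with the substitution; state before step 3: [])
step 3 (MUL): []
step 4 (PUSH 4): [4]
step 5 (PUSH -70): [4, -70]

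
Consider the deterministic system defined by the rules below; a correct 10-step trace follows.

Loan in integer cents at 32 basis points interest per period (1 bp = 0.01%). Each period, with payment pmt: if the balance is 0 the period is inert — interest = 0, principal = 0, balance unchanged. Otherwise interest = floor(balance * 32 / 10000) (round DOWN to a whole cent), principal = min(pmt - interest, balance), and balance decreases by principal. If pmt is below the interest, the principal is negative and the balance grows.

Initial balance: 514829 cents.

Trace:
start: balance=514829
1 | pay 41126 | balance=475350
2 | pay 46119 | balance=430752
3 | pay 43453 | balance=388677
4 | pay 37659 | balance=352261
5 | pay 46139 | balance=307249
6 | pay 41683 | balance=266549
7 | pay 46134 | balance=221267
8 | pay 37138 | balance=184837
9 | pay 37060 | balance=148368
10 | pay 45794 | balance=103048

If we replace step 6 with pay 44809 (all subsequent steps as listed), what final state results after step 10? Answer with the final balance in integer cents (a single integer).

(re-executing from step 6 with the substitution; state before step 6: balance=307249)
6 | pay 44809 | balance=263423
7 | pay 46134 | balance=218131
8 | pay 37138 | balance=181691
9 | pay 37060 | balance=145212
10 | pay 45794 | balance=99882

99882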